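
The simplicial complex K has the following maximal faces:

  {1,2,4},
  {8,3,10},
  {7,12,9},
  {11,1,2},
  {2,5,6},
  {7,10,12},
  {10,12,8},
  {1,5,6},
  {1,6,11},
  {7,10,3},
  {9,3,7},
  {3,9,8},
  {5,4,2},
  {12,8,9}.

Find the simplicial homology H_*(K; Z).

H_0 = Z^2,  H_1 = Z,  H_2 = Z.

Fix the vertex order 1 < 2 < 3 < 4 < 5 < 6 < 7 < 8 < 9 < 10 < 11 < 12 and write every simplex with vertices in increasing order. Then dim K = 2 and the simplices of K are:

  0-simplices (12): [1], [2], [3], [4], [5], [6], [7], [8], [9], [10], [11], [12]
  1-simplices (24): (24 of them)
  2-simplices (14): [1,2,4], [1,2,11], [1,5,6], [1,6,11], [2,4,5], [2,5,6], [3,7,9], [3,7,10], [3,8,9], [3,8,10], [7,9,12], [7,10,12], [8,9,12], [8,10,12]

so the chain groups are C_0 ≅ Z^12, C_1 ≅ Z^24, C_2 ≅ Z^14.

∂_1: C_1 → C_0 sends each edge [p,q] (with p < q) to q − p. For instance
  ∂[9,12] = [12] − [9].
As a 12×24 matrix over Z this has rank 10, with invariant factors (1,1,1,1,1,1,1,1,1,1).

∂_2: C_2 → C_1 sends each 2-simplex [p,q,r] to [q,r] − [p,r] + [p,q]. For instance
  ∂[7,9,12] = [9,12] − [7,12] + [7,9],
  ∂[2,4,5] = [4,5] − [2,5] + [2,4].
The resulting 24×14 matrix has rank 13, and its Smith normal form has invariant factors (1,1,1,1,1,1,1,1,1,1,1,1,1).

From H_k ≅ ker(∂_k) / im(∂_{k+1}) we obtain:

  H_0: rank C_0 − rank ∂_1 = 12 − 10 = 2, and the invariant factors of ∂_1 are all 1, so H_0 = Z^2.
  H_1: rank ker ∂_1 − rank ∂_2 = (24 − 10) − 13 = 1, and the invariant factors of ∂_2 are all 1, so H_1 = Z.
  H_2: rank ker ∂_2 − rank ∂_3 = (14 − 13) − 0 = 1, and there is no ∂_3, so H_2 = Z.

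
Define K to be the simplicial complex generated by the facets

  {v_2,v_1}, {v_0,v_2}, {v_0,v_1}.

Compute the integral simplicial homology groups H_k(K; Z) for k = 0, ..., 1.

H_0 = Z,  H_1 = Z.

Take the total order v_0 < v_1 < v_2 on the vertex set. Then K (dimension 1) consists of the simplices:

  0-simplices (3): [v_0], [v_1], [v_2]
  1-simplices (3): [v_0,v_1], [v_0,v_2], [v_1,v_2]

Hence C_0 ≅ Z^3, C_1 ≅ Z^3.

Boundary ∂_1: C_1 → C_0 sends each edge [p,q] (with p < q) to q − p. For instance
  ∂[v_0,v_2] = [v_2] − [v_0].
The 3×3 boundary matrix has rank 2 and Smith normal form diag(1,1).

Reading off H_k = ker ∂_k / im ∂_{k+1}:

  H_0: rank C_0 − rank ∂_1 = 3 − 2 = 1, and the invariant factors of ∂_1 are all 1, so H_0 = Z.
  H_1: rank ker ∂_1 − rank ∂_2 = (3 − 2) − 0 = 1, and there is no ∂_2, so H_1 = Z.

As a check, the Euler characteristic is 3 − 3 = 0, which agrees with 1 − 1 = 0.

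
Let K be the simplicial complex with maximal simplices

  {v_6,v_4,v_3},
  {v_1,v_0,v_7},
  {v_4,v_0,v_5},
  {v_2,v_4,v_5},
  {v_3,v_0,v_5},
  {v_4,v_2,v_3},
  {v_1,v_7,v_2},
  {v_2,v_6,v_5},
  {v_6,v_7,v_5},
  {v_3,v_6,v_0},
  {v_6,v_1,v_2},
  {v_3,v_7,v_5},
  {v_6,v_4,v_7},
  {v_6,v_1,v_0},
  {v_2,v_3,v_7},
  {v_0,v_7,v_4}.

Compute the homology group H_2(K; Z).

H_2 = Z.

K has 8 vertices, 24 edges, 16 triangles.
rank ∂_2 = 15, rank ∂_3 = 0 ⇒ b_2 = 16 − 15 − 0 = 1. So H_2 ≅ Z.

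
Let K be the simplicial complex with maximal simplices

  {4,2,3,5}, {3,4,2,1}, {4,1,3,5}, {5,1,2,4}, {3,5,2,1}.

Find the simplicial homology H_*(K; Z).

Order the vertices as 1 < 2 < 3 < 4 < 5. Listing each simplex with vertices in this order, K has dimension 3 with simplices:

  0-simplices (5): [1], [2], [3], [4], [5]
  1-simplices (10): [1,2], [1,3], [1,4], [1,5], [2,3], [2,4], [2,5], [3,4], [3,5], [4,5]
  2-simplices (10): [1,2,3], [1,2,4], [1,2,5], [1,3,4], [1,3,5], [1,4,5], [2,3,4], [2,3,5], [2,4,5], [3,4,5]
  3-simplices (5): [1,2,3,4], [1,2,3,5], [1,2,4,5], [1,3,4,5], [2,3,4,5]

Hence C_0 ≅ Z^5, C_1 ≅ Z^10, C_2 ≅ Z^10, C_3 ≅ Z^5.

Boundary ∂_1: C_1 → C_0 maps an edge to its endpoints' difference, ∂[p,q] = q − p. For instance
  ∂[2,5] = [5] − [2].
The resulting 5×10 matrix has rank 4, and its Smith normal form has invariant factors (1,1,1,1).

Boundary ∂_2: C_2 → C_1 maps a triangle to the signed sum of its edges. For instance
  ∂[1,3,4] = [3,4] − [1,4] + [1,3],
  ∂[2,3,4] = [3,4] − [2,4] + [2,3].
The resulting 10×10 matrix has rank 6, and its Smith normal form has invariant factors (1,1,1,1,1,1).

The boundary map ∂_3: C_3 → C_2 sends each 3-simplex σ to the alternating sum Σ_i (−1)^i (σ with its i-th vertex removed). For instance
  ∂[1,3,4,5] = [3,4,5] − [1,4,5] + [1,3,5] − [1,3,4],
  ∂[1,2,3,5] = [2,3,5] − [1,3,5] + [1,2,5] − [1,2,3].
This gives a 10×5 integer matrix of rank 4; reducing to Smith normal form yields diagonal entries (1,1,1,1).

From H_k ≅ ker(∂_k) / im(∂_{k+1}) we obtain:

  H_0: rank C_0 − rank ∂_1 = 5 − 4 = 1, and the invariant factors of ∂_1 are all 1, so H_0 = Z.
  H_1: rank ker ∂_1 − rank ∂_2 = (10 − 4) − 6 = 0, and the invariant factors of ∂_2 are all 1, so H_1 = 0.
  H_2: rank ker ∂_2 − rank ∂_3 = (10 − 6) − 4 = 0, and the invariant factors of ∂_3 are all 1, so H_2 = 0.
  H_3: rank ker ∂_3 − rank ∂_4 = (5 − 4) − 0 = 1, and there is no ∂_4, so H_3 = Z.

(K is a triangulation of the 3-sphere S^3.)

H_0 = Z,  H_1 = 0,  H_2 = 0,  H_3 = Z.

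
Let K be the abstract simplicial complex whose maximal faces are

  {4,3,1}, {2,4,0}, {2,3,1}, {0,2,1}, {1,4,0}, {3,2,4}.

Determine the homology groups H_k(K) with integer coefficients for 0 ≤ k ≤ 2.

Order the vertices as 0 < 1 < 2 < 3 < 4. Listing each simplex with vertices in this order, K has dimension 2 with simplices:

  0-simplices (5): [0], [1], [2], [3], [4]
  1-simplices (9): [0,1], [0,2], [0,4], [1,2], [1,3], [1,4], [2,3], [2,4], [3,4]
  2-simplices (6): [0,1,2], [0,1,4], [0,2,4], [1,2,3], [1,3,4], [2,3,4]

so the chain groups are C_0 ≅ Z^5, C_1 ≅ Z^9, C_2 ≅ Z^6.

Boundary ∂_1: C_1 → C_0 maps an edge to its endpoints' difference, ∂[p,q] = q − p. For instance
  ∂[2,3] = [3] − [2].
As a 5×9 matrix over Z this has rank 4, with invariant factors (1,1,1,1).

∂_2: C_2 → C_1 maps a triangle to the signed sum of its edges. For instance
  ∂[0,1,2] = [1,2] − [0,2] + [0,1],
  ∂[0,1,4] = [1,4] − [0,4] + [0,1].
As a 9×6 matrix over Z this has rank 5, with invariant factors (1,1,1,1,1).

Computing H_k = (kernel of ∂_k) / (image of ∂_{k+1}):

  H_0: rank C_0 − rank ∂_1 = 5 − 4 = 1, and the invariant factors of ∂_1 are all 1, so H_0 = Z.
  H_1: rank ker ∂_1 − rank ∂_2 = (9 − 4) − 5 = 0, and the invariant factors of ∂_2 are all 1, so H_1 = 0.
  H_2: rank ker ∂_2 − rank ∂_3 = (6 − 5) − 0 = 1, and there is no ∂_3, so H_2 = Z.

H_0 = Z,  H_1 = 0,  H_2 = Z.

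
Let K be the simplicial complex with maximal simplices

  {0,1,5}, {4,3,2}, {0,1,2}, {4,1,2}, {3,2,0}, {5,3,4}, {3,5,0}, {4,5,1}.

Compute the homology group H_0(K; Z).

K has 6 vertices, 12 edges, 8 triangles.
rank ∂_0 = 0, rank ∂_1 = 5 ⇒ b_0 = 6 − 0 − 5 = 1; all invariant factors of ∂_1 are 1 so no torsion. So H_0 = Z.

H_0 ≅ Z.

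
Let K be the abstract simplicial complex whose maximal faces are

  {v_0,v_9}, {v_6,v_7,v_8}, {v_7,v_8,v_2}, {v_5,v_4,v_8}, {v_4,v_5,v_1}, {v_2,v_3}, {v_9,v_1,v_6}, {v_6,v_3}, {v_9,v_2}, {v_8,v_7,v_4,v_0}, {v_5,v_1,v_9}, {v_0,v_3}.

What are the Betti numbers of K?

b_0 = 1, b_1 = 5, b_2 = 0, b_3 = 0.

Fix the vertex order v_0 < v_1 < v_2 < v_3 < v_4 < v_5 < v_6 < v_7 < v_8 < v_9 and write every simplex with vertices in increasing order. Then dim K = 3 and the simplices of K are:

  0-simplices (10): [v_0], [v_1], [v_2], [v_3], [v_4], [v_5], [v_6], [v_7], [v_8], [v_9]
  1-simplices (23): (23 of them)
  2-simplices (10): [v_0,v_4,v_7], [v_0,v_4,v_8], [v_0,v_7,v_8], [v_1,v_4,v_5], [v_1,v_5,v_9], [v_1,v_6,v_9], [v_2,v_7,v_8], [v_4,v_5,v_8], [v_4,v_7,v_8], [v_6,v_7,v_8]
  3-simplices (1): [v_0,v_4,v_7,v_8]

giving chain groups C_0 ≅ Z^10, C_1 ≅ Z^23, C_2 ≅ Z^10, C_3 ≅ Z^1.

The boundary map ∂_1: C_1 → C_0 is given by ∂[p,q] = [q] − [p]. For instance
  ∂[v_1,v_4] = [v_4] − [v_1].
The resulting 10×23 matrix has rank 9, and its Smith normal form has invariant factors (1,1,1,1,1,1,1,1,1).

∂_2: C_2 → C_1 maps a triangle to the signed sum of its edges. For instance
  ∂[v_0,v_4,v_8] = [v_4,v_8] − [v_0,v_8] + [v_0,v_4],
  ∂[v_2,v_7,v_8] = [v_7,v_8] − [v_2,v_8] + [v_2,v_7].
As a 23×10 matrix over Z this has rank 9, with invariant factors (1,1,1,1,1,1,1,1,1).

The boundary map ∂_3: C_3 → C_2 sends each 3-simplex σ to the alternating sum Σ_i (−1)^i (σ with its i-th vertex removed). For instance
  ∂[v_0,v_4,v_7,v_8] = [v_4,v_7,v_8] − [v_0,v_7,v_8] + [v_0,v_4,v_8] − [v_0,v_4,v_7].
This gives a 10×1 integer matrix of rank 1; reducing to Smith normal form yields diagonal entries (1).

Computing H_k = (kernel of ∂_k) / (image of ∂_{k+1}):

  H_0: rank C_0 − rank ∂_1 = 10 − 9 = 1, and the invariant factors of ∂_1 are all 1, so H_0 = Z.
  H_1: rank ker ∂_1 − rank ∂_2 = (23 − 9) − 9 = 5, and the invariant factors of ∂_2 are all 1, so H_1 = Z^5.
  H_2: rank ker ∂_2 − rank ∂_3 = (10 − 9) − 1 = 0, and the invariant factors of ∂_3 are all 1, so H_2 = 0.
  H_3: rank ker ∂_3 − rank ∂_4 = (1 − 1) − 0 = 0, and there is no ∂_4, so H_3 = 0.

As a check, the Euler characteristic is 10 − 23 + 10 − 1 = -4, which agrees with 1 − 5 + 0 − 0 = -4.

Hence the Betti numbers are b_0 = 1, b_1 = 5, b_2 = 0, b_3 = 0.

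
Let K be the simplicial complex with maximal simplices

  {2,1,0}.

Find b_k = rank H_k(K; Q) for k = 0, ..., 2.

We work with the vertex ordering 0 < 1 < 2. The simplices of K, each written with vertices in increasing order, are:

  0-simplices (3): [0], [1], [2]
  1-simplices (3): [0,1], [0,2], [1,2]
  2-simplices (1): [0,1,2]

so the chain groups are C_0 ≅ Z^3, C_1 ≅ Z^3, C_2 ≅ Z^1.

The boundary map ∂_1: C_1 → C_0 maps an edge to its endpoints' difference, ∂[p,q] = q − p. For instance
  ∂[1,2] = [2] − [1].
This gives a 3×3 integer matrix of rank 2; reducing to Smith normal form yields diagonal entries (1,1).

Boundary ∂_2: C_2 → C_1 acts by ∂[p,q,r] = [q,r] − [p,r] + [p,q]. For instance
  ∂[0,1,2] = [1,2] − [0,2] + [0,1].
This gives a 3×1 integer matrix of rank 1; reducing to Smith normal form yields diagonal entries (1).

Now H_k = ker ∂_k / im ∂_{k+1}, so:

  H_0: rank C_0 − rank ∂_1 = 3 − 2 = 1, and the invariant factors of ∂_1 are all 1, so H_0 ≅ Z.
  H_1: rank ker ∂_1 − rank ∂_2 = (3 − 2) − 1 = 0, and the invariant factors of ∂_2 are all 1, so H_1 ≅ 0.
  H_2: rank ker ∂_2 − rank ∂_3 = (1 − 1) − 0 = 0, and there is no ∂_3, so H_2 ≅ 0.

As a check, the Euler characteristic is 3 − 3 + 1 = 1, which agrees with 1 − 0 + 0 = 1.
(K is a triangulation of the 2-simplex.)

Hence the Betti numbers are b_0 = 1, b_1 = 0, b_2 = 0.

b_0 = 1, b_1 = 0, b_2 = 0.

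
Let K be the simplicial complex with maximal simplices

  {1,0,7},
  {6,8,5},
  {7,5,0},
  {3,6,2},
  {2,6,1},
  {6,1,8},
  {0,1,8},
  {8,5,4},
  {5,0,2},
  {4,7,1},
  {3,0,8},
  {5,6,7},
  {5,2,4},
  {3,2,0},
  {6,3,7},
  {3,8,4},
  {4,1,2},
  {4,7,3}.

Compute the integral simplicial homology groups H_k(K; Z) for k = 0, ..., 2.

Fix the vertex order 0 < 1 < 2 < 3 < 4 < 5 < 6 < 7 < 8 and write every simplex with vertices in increasing order. Then dim K = 2 and the simplices of K are:

  0-simplices (9): [0], [1], [2], [3], [4], [5], [6], [7], [8]
  1-simplices (27): (27 of them)
  2-simplices (18): [0,1,7], [0,1,8], [0,2,3], [0,2,5], [0,3,8], [0,5,7], [1,2,4], [1,2,6], [1,4,7], [1,6,8], [2,3,6], [2,4,5], [3,4,7], [3,4,8], [3,6,7], [4,5,8], [5,6,7], [5,6,8]

Hence C_0 ≅ Z^9, C_1 ≅ Z^27, C_2 ≅ Z^18.

∂_1: C_1 → C_0 sends each edge [p,q] (with p < q) to q − p. For instance
  ∂[3,6] = [6] − [3].
The 9×27 boundary matrix has rank 8 and Smith normal form diag(1,1,1,1,1,1,1,1).

The boundary map ∂_2: C_2 → C_1 sends each 2-simplex [p,q,r] to [q,r] − [p,r] + [p,q]. For instance
  ∂[0,1,8] = [1,8] − [0,8] + [0,1],
  ∂[1,2,4] = [2,4] − [1,4] + [1,2].
The resulting 27×18 matrix has rank 17, and its Smith normal form has invariant factors (1,1,1,1,1,1,1,1,1,1,1,1,1,1,1,1,1).

From H_k ≅ ker(∂_k) / im(∂_{k+1}) we obtain:

  H_0: rank C_0 − rank ∂_1 = 9 − 8 = 1, and the invariant factors of ∂_1 are all 1, so H_0 = Z.
  H_1: rank ker ∂_1 − rank ∂_2 = (27 − 8) − 17 = 2, and the invariant factors of ∂_2 are all 1, so H_1 = Z^2.
  H_2: rank ker ∂_2 − rank ∂_3 = (18 − 17) − 0 = 1, and there is no ∂_3, so H_2 = Z.

H_0 = Z,  H_1 = Z^2,  H_2 = Z.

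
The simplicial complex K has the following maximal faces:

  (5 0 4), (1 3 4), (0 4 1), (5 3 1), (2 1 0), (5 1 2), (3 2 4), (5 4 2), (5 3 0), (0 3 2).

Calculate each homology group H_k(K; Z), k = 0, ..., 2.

We work with the vertex ordering 0 < 1 < 2 < 3 < 4 < 5. The simplices of K, each written with vertices in increasing order, are:

  0-simplices (6): [0], [1], [2], [3], [4], [5]
  1-simplices (15): [0,1], [0,2], [0,3], [0,4], [0,5], [1,2], [1,3], [1,4], [1,5], [2,3], [2,4], [2,5], [3,4], [3,5], [4,5]
  2-simplices (10): [0,1,2], [0,1,4], [0,2,3], [0,3,5], [0,4,5], [1,2,5], [1,3,4], [1,3,5], [2,3,4], [2,4,5]

so the chain groups are C_0 ≅ Z^6, C_1 ≅ Z^15, C_2 ≅ Z^10.

∂_1: C_1 → C_0 is given by ∂[p,q] = [q] − [p]. For instance
  ∂[0,5] = [5] − [0].
As a 6×15 matrix over Z this has rank 5, with invariant factors (1,1,1,1,1).

Boundary ∂_2: C_2 → C_1 acts by ∂[p,q,r] = [q,r] − [p,r] + [p,q]. For instance
  ∂[0,4,5] = [4,5] − [0,5] + [0,4],
  ∂[1,3,4] = [3,4] − [1,4] + [1,3].
The 15×10 boundary matrix has rank 10 and Smith normal form diag(1,1,1,1,1,1,1,1,1,2).

Now H_k = ker ∂_k / im ∂_{k+1}, so:

  H_0: rank C_0 − rank ∂_1 = 6 − 5 = 1, and the invariant factors of ∂_1 are all 1, so H_0 ≅ Z.
  H_1: rank ker ∂_1 − rank ∂_2 = (15 − 5) − 10 = 0, and ∂_2 has invariant factor 2 > 1, so H_1 ≅ Z/2.
  H_2: rank ker ∂_2 − rank ∂_3 = (10 − 10) − 0 = 0, and there is no ∂_3, so H_2 ≅ 0.

(K is a triangulation of the real projective plane RP^2.)

H_0 = Z,  H_1 = Z/2,  H_2 = 0.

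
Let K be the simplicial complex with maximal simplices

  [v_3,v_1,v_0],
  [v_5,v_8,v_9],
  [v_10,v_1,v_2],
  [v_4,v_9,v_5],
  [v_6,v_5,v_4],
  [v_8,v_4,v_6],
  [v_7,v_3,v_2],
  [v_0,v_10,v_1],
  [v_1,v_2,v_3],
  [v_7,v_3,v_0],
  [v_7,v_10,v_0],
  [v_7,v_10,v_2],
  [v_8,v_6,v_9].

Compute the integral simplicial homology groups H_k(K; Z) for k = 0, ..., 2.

Take the total order v_0 < v_1 < v_2 < v_3 < v_4 < v_5 < v_6 < v_7 < v_8 < v_9 < v_10 on the vertex set. Then K (dimension 2) consists of the simplices:

  0-simplices (11): [v_0], [v_1], [v_2], [v_3], [v_4], [v_5], [v_6], [v_7], [v_8], [v_9], [v_10]
  1-simplices (22): (22 of them)
  2-simplices (13): (13 of them)

so the chain groups are C_0 ≅ Z^11, C_1 ≅ Z^22, C_2 ≅ Z^13.

∂_1: C_1 → C_0 maps an edge to its endpoints' difference, ∂[p,q] = q − p.
This gives a 11×22 integer matrix of rank 9; reducing to Smith normal form yields diagonal entries (1,1,1,1,1,1,1,1,1).

∂_2: C_2 → C_1 acts by ∂[p,q,r] = [q,r] − [p,r] + [p,q]. For instance
  ∂[v_6,v_8,v_9] = [v_8,v_9] − [v_6,v_9] + [v_6,v_8],
  ∂[v_0,v_1,v_3] = [v_1,v_3] − [v_0,v_3] + [v_0,v_1].
The resulting 22×13 matrix has rank 12, and its Smith normal form has invariant factors (1,1,1,1,1,1,1,1,1,1,1,1).

Reading off H_k = ker ∂_k / im ∂_{k+1}:

  H_0: rank C_0 − rank ∂_1 = 11 − 9 = 2, and the invariant factors of ∂_1 are all 1, so H_0 = Z^2.
  H_1: rank ker ∂_1 − rank ∂_2 = (22 − 9) − 12 = 1, and the invariant factors of ∂_2 are all 1, so H_1 = Z.
  H_2: rank ker ∂_2 − rank ∂_3 = (13 − 12) − 0 = 1, and there is no ∂_3, so H_2 = Z.

(K is a triangulation of the disjoint union of the 2-sphere S^2 and the Möbius band.)

H_0 ≅ Z^2,  H_1 ≅ Z,  H_2 ≅ Z.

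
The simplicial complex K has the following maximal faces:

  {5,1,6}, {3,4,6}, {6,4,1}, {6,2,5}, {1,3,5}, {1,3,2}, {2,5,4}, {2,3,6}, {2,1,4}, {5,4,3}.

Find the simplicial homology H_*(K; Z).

K has 6 vertices, 15 edges, 10 triangles.
rank ∂_0 = 0, rank ∂_1 = 5 ⇒ b_0 = 6 − 0 − 5 = 1; all invariant factors of ∂_1 are 1 so no torsion. So H_0 = Z.
rank ∂_1 = 5, rank ∂_2 = 10 ⇒ b_1 = 15 − 5 − 10 = 0; ∂_2 has invariant factor(s) [2] giving torsion. So H_1 = Z/2Z.
rank ∂_2 = 10, rank ∂_3 = 0 ⇒ b_2 = 10 − 10 − 0 = 0. So H_2 = 0.

H_0 = Z,  H_1 = Z/2Z,  H_2 = 0.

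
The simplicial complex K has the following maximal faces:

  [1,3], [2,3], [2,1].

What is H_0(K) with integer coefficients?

H_0 = Z.

Take the total order 1 < 2 < 3 on the vertex set. Then K (dimension 1) consists of the simplices:

  0-simplices (3): [1], [2], [3]
  1-simplices (3): [1,2], [1,3], [2,3]

giving chain groups C_0 ≅ Z^3, C_1 ≅ Z^3.

∂_1: C_1 → C_0 sends each edge [p,q] (with p < q) to q − p.
As a 3×3 matrix over Z this has rank 2, with invariant factors (1,1).

Now H_k = ker ∂_k / im ∂_{k+1}, so:

  H_0: rank C_0 − rank ∂_1 = 3 − 2 = 1, and the invariant factors of ∂_1 are all 1, so H_0 = Z.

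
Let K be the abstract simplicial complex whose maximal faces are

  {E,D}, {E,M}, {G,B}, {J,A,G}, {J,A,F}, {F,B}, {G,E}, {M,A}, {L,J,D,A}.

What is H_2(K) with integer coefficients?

H_2 ≅ 0.

We work with the vertex ordering A < B < D < E < F < G < J < L < M. The simplices of K, each written with vertices in increasing order, are:

  0-simplices (9): A, B, D, E, F, G, J, L, M
  1-simplices (16): AD, AF, AG, AJ, AL, AM, BF, BG, DE, DJ, DL, EG, EM, FJ, GJ, JL
  2-simplices (6): ADJ, ADL, AFJ, AGJ, AJL, DJL
  3-simplices (1): ADJL

so the chain groups are C_0 ≅ Z^9, C_1 ≅ Z^16, C_2 ≅ Z^6, C_3 ≅ Z^1.

Boundary ∂_1: C_1 → C_0 sends each edge [p,q] (with p < q) to q − p. For instance
  ∂AL = L − A.
The 9×16 boundary matrix has rank 8 and Smith normal form diag(1,1,1,1,1,1,1,1).

The boundary map ∂_2: C_2 → C_1 acts by ∂[p,q,r] = [q,r] − [p,r] + [p,q]. For instance
  ∂AFJ = FJ − AJ + AF,
  ∂AJL = JL − AL + AJ.
The 16×6 boundary matrix has rank 5 and Smith normal form diag(1,1,1,1,1).

Boundary ∂_3: C_3 → C_2 sends each 3-simplex σ to the alternating sum Σ_i (−1)^i (σ with its i-th vertex removed). For instance
  ∂ADJL = DJL − AJL + ADL − ADJ.
This gives a 6×1 integer matrix of rank 1; reducing to Smith normal form yields diagonal entries (1).

Reading off H_k = ker ∂_k / im ∂_{k+1}:

  H_2: rank ker ∂_2 − rank ∂_3 = (6 − 5) − 1 = 0, and the invariant factors of ∂_3 are all 1, so H_2 = 0.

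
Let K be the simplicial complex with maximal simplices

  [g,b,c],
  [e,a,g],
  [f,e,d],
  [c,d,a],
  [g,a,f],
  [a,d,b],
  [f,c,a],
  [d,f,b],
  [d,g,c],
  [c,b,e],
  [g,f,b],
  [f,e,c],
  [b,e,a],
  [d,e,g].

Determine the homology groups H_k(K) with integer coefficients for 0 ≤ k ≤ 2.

K has 7 vertices, 21 edges, 14 triangles.
rank ∂_0 = 0, rank ∂_1 = 6 ⇒ b_0 = 7 − 0 − 6 = 1; all invariant factors of ∂_1 are 1 so no torsion. So H_0 ≅ Z.
rank ∂_1 = 6, rank ∂_2 = 13 ⇒ b_1 = 21 − 6 − 13 = 2; all invariant factors of ∂_2 are 1 so no torsion. So H_1 ≅ Z^2.
rank ∂_2 = 13, rank ∂_3 = 0 ⇒ b_2 = 14 − 13 − 0 = 1. So H_2 ≅ Z.

H_0 = Z,  H_1 = Z^2,  H_2 = Z.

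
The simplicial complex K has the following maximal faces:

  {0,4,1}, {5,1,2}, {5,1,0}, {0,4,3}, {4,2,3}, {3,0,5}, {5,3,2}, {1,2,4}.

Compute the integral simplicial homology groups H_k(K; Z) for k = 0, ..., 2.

Take the total order 0 < 1 < 2 < 3 < 4 < 5 on the vertex set. Then K (dimension 2) consists of the simplices:

  0-simplices (6): [0], [1], [2], [3], [4], [5]
  1-simplices (12): [0,1], [0,3], [0,4], [0,5], [1,2], [1,4], [1,5], [2,3], [2,4], [2,5], [3,4], [3,5]
  2-simplices (8): [0,1,4], [0,1,5], [0,3,4], [0,3,5], [1,2,4], [1,2,5], [2,3,4], [2,3,5]

giving chain groups C_0 ≅ Z^6, C_1 ≅ Z^12, C_2 ≅ Z^8.

∂_1: C_1 → C_0 maps an edge to its endpoints' difference, ∂[p,q] = q − p. For instance
  ∂[0,5] = [5] − [0].
The 6×12 boundary matrix has rank 5 and Smith normal form diag(1,1,1,1,1).

The boundary map ∂_2: C_2 → C_1 acts by ∂[p,q,r] = [q,r] − [p,r] + [p,q]. For instance
  ∂[2,3,5] = [3,5] − [2,5] + [2,3],
  ∂[1,2,4] = [2,4] − [1,4] + [1,2].
The 12×8 boundary matrix has rank 7 and Smith normal form diag(1,1,1,1,1,1,1).

Computing H_k = (kernel of ∂_k) / (image of ∂_{k+1}):

  H_0: rank C_0 − rank ∂_1 = 6 − 5 = 1, and the invariant factors of ∂_1 are all 1, so H_0 ≅ Z.
  H_1: rank ker ∂_1 − rank ∂_2 = (12 − 5) − 7 = 0, and the invariant factors of ∂_2 are all 1, so H_1 ≅ 0.
  H_2: rank ker ∂_2 − rank ∂_3 = (8 − 7) − 0 = 1, and there is no ∂_3, so H_2 ≅ Z.

As a check, the Euler characteristic is 6 − 12 + 8 = 2, which agrees with 1 − 0 + 1 = 2.

H_0 ≅ Z,  H_1 = 0,  H_2 ≅ Z.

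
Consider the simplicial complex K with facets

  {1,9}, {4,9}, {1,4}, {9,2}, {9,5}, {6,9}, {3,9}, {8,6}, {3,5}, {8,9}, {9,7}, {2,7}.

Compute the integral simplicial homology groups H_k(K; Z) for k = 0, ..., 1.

H_0 = Z,  H_1 = Z^4.

Order the vertices as 1 < 2 < 3 < 4 < 5 < 6 < 7 < 8 < 9. Listing each simplex with vertices in this order, K has dimension 1 with simplices:

  0-simplices (9): [1], [2], [3], [4], [5], [6], [7], [8], [9]
  1-simplices (12): [1,4], [1,9], [2,7], [2,9], [3,5], [3,9], [4,9], [5,9], [6,8], [6,9], [7,9], [8,9]

giving chain groups C_0 ≅ Z^9, C_1 ≅ Z^12.

Boundary ∂_1: C_1 → C_0 maps an edge to its endpoints' difference, ∂[p,q] = q − p. For instance
  ∂[3,5] = [5] − [3].
As a 9×12 matrix over Z this has rank 8, with invariant factors (1,1,1,1,1,1,1,1).

Computing H_k = (kernel of ∂_k) / (image of ∂_{k+1}):

  H_0: rank C_0 − rank ∂_1 = 9 − 8 = 1, and the invariant factors of ∂_1 are all 1, so H_0 ≅ Z.
  H_1: rank ker ∂_1 − rank ∂_2 = (12 − 8) − 0 = 4, and there is no ∂_2, so H_1 ≅ Z^4.

As a check, the Euler characteristic is 9 − 12 = -3, which agrees with 1 − 4 = -3.
(K is a triangulation of a wedge of 4 circles.)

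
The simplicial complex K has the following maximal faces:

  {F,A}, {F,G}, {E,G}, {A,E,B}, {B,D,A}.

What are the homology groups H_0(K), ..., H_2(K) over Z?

Take the total order A < B < D < E < F < G on the vertex set. Then K (dimension 2) consists of the simplices:

  0-simplices (6): A, B, D, E, F, G
  1-simplices (8): AB, AD, AE, AF, BD, BE, EG, FG
  2-simplices (2): ABD, ABE

giving chain groups C_0 ≅ Z^6, C_1 ≅ Z^8, C_2 ≅ Z^2.

∂_1: C_1 → C_0 maps an edge to its endpoints' difference, ∂[p,q] = q − p.
The resulting 6×8 matrix has rank 5, and its Smith normal form has invariant factors (1,1,1,1,1).

Boundary ∂_2: C_2 → C_1 maps a triangle to the signed sum of its edges. For instance
  ∂ABE = BE − AE + AB,
  ∂ABD = BD − AD + AB.
The resulting 8×2 matrix has rank 2, and its Smith normal form has invariant factors (1,1).

Now H_k = ker ∂_k / im ∂_{k+1}, so:

  H_0: rank C_0 − rank ∂_1 = 6 − 5 = 1, and the invariant factors of ∂_1 are all 1, so H_0 ≅ Z.
  H_1: rank ker ∂_1 − rank ∂_2 = (8 − 5) − 2 = 1, and the invariant factors of ∂_2 are all 1, so H_1 ≅ Z.
  H_2: rank ker ∂_2 − rank ∂_3 = (2 − 2) − 0 = 0, and there is no ∂_3, so H_2 ≅ 0.

As a check, the Euler characteristic is 6 − 8 + 2 = 0, which agrees with 1 − 1 + 0 = 0.

H_0 ≅ Z,  H_1 ≅ Z,  H_2 = 0.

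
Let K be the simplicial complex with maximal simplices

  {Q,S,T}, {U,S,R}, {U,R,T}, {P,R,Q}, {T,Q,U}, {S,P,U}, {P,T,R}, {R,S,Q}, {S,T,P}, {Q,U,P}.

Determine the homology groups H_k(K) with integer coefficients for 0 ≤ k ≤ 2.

H_0 ≅ Z,  H_1 ≅ Z/2,  H_2 = 0.

Take the total order P < Q < R < S < T < U on the vertex set. Then K (dimension 2) consists of the simplices:

  0-simplices (6): P, Q, R, S, T, U
  1-simplices (15): PQ, PR, PS, PT, PU, QR, QS, QT, QU, RS, RT, RU, ST, SU, TU
  2-simplices (10): PQR, PQU, PRT, PST, PSU, QRS, QST, QTU, RSU, RTU

Hence C_0 ≅ Z^6, C_1 ≅ Z^15, C_2 ≅ Z^10.

The boundary map ∂_1: C_1 → C_0 is given by ∂[p,q] = [q] − [p]. For instance
  ∂ST = T − S.
The resulting 6×15 matrix has rank 5, and its Smith normal form has invariant factors (1,1,1,1,1).

∂_2: C_2 → C_1 maps a triangle to the signed sum of its edges. For instance
  ∂PSU = SU − PU + PS,
  ∂PST = ST − PT + PS.
This gives a 15×10 integer matrix of rank 10; reducing to Smith normal form yields diagonal entries (1,1,1,1,1,1,1,1,1,2).

Reading off H_k = ker ∂_k / im ∂_{k+1}:

  H_0: rank C_0 − rank ∂_1 = 6 − 5 = 1, and the invariant factors of ∂_1 are all 1, so H_0 = Z.
  H_1: rank ker ∂_1 − rank ∂_2 = (15 − 5) − 10 = 0, and ∂_2 has invariant factor 2 > 1, so H_1 = Z/2.
  H_2: rank ker ∂_2 − rank ∂_3 = (10 − 10) − 0 = 0, and there is no ∂_3, so H_2 = 0.

(K is a triangulation of the real projective plane RP^2.)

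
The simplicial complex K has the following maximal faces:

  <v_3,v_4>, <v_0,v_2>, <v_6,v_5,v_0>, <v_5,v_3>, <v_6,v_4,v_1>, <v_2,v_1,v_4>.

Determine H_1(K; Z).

Order the vertices as v_0 < v_1 < v_2 < v_3 < v_4 < v_5 < v_6. Listing each simplex with vertices in this order, K has dimension 2 with simplices:

  0-simplices (7): [v_0], [v_1], [v_2], [v_3], [v_4], [v_5], [v_6]
  1-simplices (11): [v_0,v_2], [v_0,v_5], [v_0,v_6], [v_1,v_2], [v_1,v_4], [v_1,v_6], [v_2,v_4], [v_3,v_4], [v_3,v_5], [v_4,v_6], [v_5,v_6]
  2-simplices (3): [v_0,v_5,v_6], [v_1,v_2,v_4], [v_1,v_4,v_6]

giving chain groups C_0 ≅ Z^7, C_1 ≅ Z^11, C_2 ≅ Z^3.

The boundary map ∂_1: C_1 → C_0 sends each edge [p,q] (with p < q) to q − p.
The resulting 7×11 matrix has rank 6, and its Smith normal form has invariant factors (1,1,1,1,1,1).

Boundary ∂_2: C_2 → C_1 sends each 2-simplex [p,q,r] to [q,r] − [p,r] + [p,q]. For instance
  ∂[v_1,v_2,v_4] = [v_2,v_4] − [v_1,v_4] + [v_1,v_2],
  ∂[v_1,v_4,v_6] = [v_4,v_6] − [v_1,v_6] + [v_1,v_4].
The 11×3 boundary matrix has rank 3 and Smith normal form diag(1,1,1).

Computing H_k = (kernel of ∂_k) / (image of ∂_{k+1}):

  H_1: rank ker ∂_1 − rank ∂_2 = (11 − 6) − 3 = 2, and the invariant factors of ∂_2 are all 1, so H_1 ≅ Z^2.

H_1 ≅ Z^2.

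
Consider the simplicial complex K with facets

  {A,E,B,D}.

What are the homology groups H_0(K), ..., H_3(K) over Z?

H_0 = Z,  H_1 = 0,  H_2 = 0,  H_3 = 0.

We work with the vertex ordering A < B < D < E. The simplices of K, each written with vertices in increasing order, are:

  0-simplices (4): A, B, D, E
  1-simplices (6): AB, AD, AE, BD, BE, DE
  2-simplices (4): ABD, ABE, ADE, BDE
  3-simplices (1): ABDE

Hence C_0 ≅ Z^4, C_1 ≅ Z^6, C_2 ≅ Z^4, C_3 ≅ Z^1.

The boundary map ∂_1: C_1 → C_0 sends each edge [p,q] (with p < q) to q − p. For instance
  ∂AD = D − A.
This gives a 4×6 integer matrix of rank 3; reducing to Smith normal form yields diagonal entries (1,1,1).

∂_2: C_2 → C_1 acts by ∂[p,q,r] = [q,r] − [p,r] + [p,q]. For instance
  ∂ADE = DE − AE + AD,
  ∂BDE = DE − BE + BD.
The 6×4 boundary matrix has rank 3 and Smith normal form diag(1,1,1).

The boundary map ∂_3: C_3 → C_2 sends each 3-simplex σ to the alternating sum Σ_i (−1)^i (σ with its i-th vertex removed). For instance
  ∂ABDE = BDE − ADE + ABE − ABD.
This gives a 4×1 integer matrix of rank 1; reducing to Smith normal form yields diagonal entries (1).

Reading off H_k = ker ∂_k / im ∂_{k+1}:

  H_0: rank C_0 − rank ∂_1 = 4 − 3 = 1, and the invariant factors of ∂_1 are all 1, so H_0 = Z.
  H_1: rank ker ∂_1 − rank ∂_2 = (6 − 3) − 3 = 0, and the invariant factors of ∂_2 are all 1, so H_1 = 0.
  H_2: rank ker ∂_2 − rank ∂_3 = (4 − 3) − 1 = 0, and the invariant factors of ∂_3 are all 1, so H_2 = 0.
  H_3: rank ker ∂_3 − rank ∂_4 = (1 − 1) − 0 = 0, and there is no ∂_4, so H_3 = 0.

(K is a triangulation of the 3-simplex.)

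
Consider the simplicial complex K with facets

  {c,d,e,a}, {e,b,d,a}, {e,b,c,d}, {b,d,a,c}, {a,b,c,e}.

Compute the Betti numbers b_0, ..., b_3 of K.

We work with the vertex ordering a < b < c < d < e. The simplices of K, each written with vertices in increasing order, are:

  0-simplices (5): a, b, c, d, e
  1-simplices (10): ab, ac, ad, ae, bc, bd, be, cd, ce, de
  2-simplices (10): abc, abd, abe, acd, ace, ade, bcd, bce, bde, cde
  3-simplices (5): abcd, abce, abde, acde, bcde

giving chain groups C_0 ≅ Z^5, C_1 ≅ Z^10, C_2 ≅ Z^10, C_3 ≅ Z^5.

The boundary map ∂_1: C_1 → C_0 sends each edge [p,q] (with p < q) to q − p. For instance
  ∂ad = d − a.
As a 5×10 matrix over Z this has rank 4, with invariant factors (1,1,1,1).

The boundary map ∂_2: C_2 → C_1 maps a triangle to the signed sum of its edges. For instance
  ∂bcd = cd − bd + bc,
  ∂ace = ce − ae + ac.
The 10×10 boundary matrix has rank 6 and Smith normal form diag(1,1,1,1,1,1).

∂_3: C_3 → C_2 sends each 3-simplex σ to the alternating sum Σ_i (−1)^i (σ with its i-th vertex removed). For instance
  ∂bcde = cde − bde + bce − bcd,
  ∂abcd = bcd − acd + abd − abc.
As a 10×5 matrix over Z this has rank 4, with invariant factors (1,1,1,1).

From H_k ≅ ker(∂_k) / im(∂_{k+1}) we obtain:

  H_0: rank C_0 − rank ∂_1 = 5 − 4 = 1, and the invariant factors of ∂_1 are all 1, so H_0 ≅ Z.
  H_1: rank ker ∂_1 − rank ∂_2 = (10 − 4) − 6 = 0, and the invariant factors of ∂_2 are all 1, so H_1 ≅ 0.
  H_2: rank ker ∂_2 − rank ∂_3 = (10 − 6) − 4 = 0, and the invariant factors of ∂_3 are all 1, so H_2 ≅ 0.
  H_3: rank ker ∂_3 − rank ∂_4 = (5 − 4) − 0 = 1, and there is no ∂_4, so H_3 ≅ Z.

As a check, the Euler characteristic is 5 − 10 + 10 − 5 = 0, which agrees with 1 − 0 + 0 − 1 = 0.

Hence the Betti numbers are b_0 = 1, b_1 = 0, b_2 = 0, b_3 = 1.

b_0 = 1, b_1 = 0, b_2 = 0, b_3 = 1.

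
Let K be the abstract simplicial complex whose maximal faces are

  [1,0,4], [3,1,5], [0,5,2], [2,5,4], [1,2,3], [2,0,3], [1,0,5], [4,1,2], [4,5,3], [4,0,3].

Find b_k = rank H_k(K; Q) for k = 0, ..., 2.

Fix the vertex order 0 < 1 < 2 < 3 < 4 < 5 and write every simplex with vertices in increasing order. Then dim K = 2 and the simplices of K are:

  0-simplices (6): [0], [1], [2], [3], [4], [5]
  1-simplices (15): [0,1], [0,2], [0,3], [0,4], [0,5], [1,2], [1,3], [1,4], [1,5], [2,3], [2,4], [2,5], [3,4], [3,5], [4,5]
  2-simplices (10): [0,1,4], [0,1,5], [0,2,3], [0,2,5], [0,3,4], [1,2,3], [1,2,4], [1,3,5], [2,4,5], [3,4,5]

giving chain groups C_0 ≅ Z^6, C_1 ≅ Z^15, C_2 ≅ Z^10.

The boundary map ∂_1: C_1 → C_0 maps an edge to its endpoints' difference, ∂[p,q] = q − p.
The resulting 6×15 matrix has rank 5, and its Smith normal form has invariant factors (1,1,1,1,1).

∂_2: C_2 → C_1 sends each 2-simplex [p,q,r] to [q,r] − [p,r] + [p,q]. For instance
  ∂[0,1,5] = [1,5] − [0,5] + [0,1],
  ∂[0,1,4] = [1,4] − [0,4] + [0,1].
The 15×10 boundary matrix has rank 10 and Smith normal form diag(1,1,1,1,1,1,1,1,1,2).

Reading off H_k = ker ∂_k / im ∂_{k+1}:

  H_0: rank C_0 − rank ∂_1 = 6 − 5 = 1, and the invariant factors of ∂_1 are all 1, so H_0 = Z.
  H_1: rank ker ∂_1 − rank ∂_2 = (15 − 5) − 10 = 0, and ∂_2 has invariant factor 2 > 1, so H_1 = Z/2Z.
  H_2: rank ker ∂_2 − rank ∂_3 = (10 − 10) − 0 = 0, and there is no ∂_3, so H_2 = 0.

Hence the Betti numbers are b_0 = 1, b_1 = 0, b_2 = 0.

b_0 = 1, b_1 = 0, b_2 = 0.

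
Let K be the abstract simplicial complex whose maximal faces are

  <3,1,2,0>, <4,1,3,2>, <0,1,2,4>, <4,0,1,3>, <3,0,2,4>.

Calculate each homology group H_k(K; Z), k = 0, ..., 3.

Take the total order 0 < 1 < 2 < 3 < 4 on the vertex set. Then K (dimension 3) consists of the simplices:

  0-simplices (5): [0], [1], [2], [3], [4]
  1-simplices (10): [0,1], [0,2], [0,3], [0,4], [1,2], [1,3], [1,4], [2,3], [2,4], [3,4]
  2-simplices (10): [0,1,2], [0,1,3], [0,1,4], [0,2,3], [0,2,4], [0,3,4], [1,2,3], [1,2,4], [1,3,4], [2,3,4]
  3-simplices (5): [0,1,2,3], [0,1,2,4], [0,1,3,4], [0,2,3,4], [1,2,3,4]

Hence C_0 ≅ Z^5, C_1 ≅ Z^10, C_2 ≅ Z^10, C_3 ≅ Z^5.

∂_1: C_1 → C_0 is given by ∂[p,q] = [q] − [p].
The 5×10 boundary matrix has rank 4 and Smith normal form diag(1,1,1,1).

The boundary map ∂_2: C_2 → C_1 acts by ∂[p,q,r] = [q,r] − [p,r] + [p,q]. For instance
  ∂[0,3,4] = [3,4] − [0,4] + [0,3],
  ∂[0,1,2] = [1,2] − [0,2] + [0,1].
This gives a 10×10 integer matrix of rank 6; reducing to Smith normal form yields diagonal entries (1,1,1,1,1,1).

∂_3: C_3 → C_2 sends each 3-simplex σ to the alternating sum Σ_i (−1)^i (σ with its i-th vertex removed). For instance
  ∂[0,1,2,4] = [1,2,4] − [0,2,4] + [0,1,4] − [0,1,2],
  ∂[0,1,3,4] = [1,3,4] − [0,3,4] + [0,1,4] − [0,1,3].
As a 10×5 matrix over Z this has rank 4, with invariant factors (1,1,1,1).

Now H_k = ker ∂_k / im ∂_{k+1}, so:

  H_0: rank C_0 − rank ∂_1 = 5 − 4 = 1, and the invariant factors of ∂_1 are all 1, so H_0 ≅ Z.
  H_1: rank ker ∂_1 − rank ∂_2 = (10 − 4) − 6 = 0, and the invariant factors of ∂_2 are all 1, so H_1 ≅ 0.
  H_2: rank ker ∂_2 − rank ∂_3 = (10 − 6) − 4 = 0, and the invariant factors of ∂_3 are all 1, so H_2 ≅ 0.
  H_3: rank ker ∂_3 − rank ∂_4 = (5 − 4) − 0 = 1, and there is no ∂_4, so H_3 ≅ Z.

(K is a triangulation of the 3-sphere S^3.)

H_0 ≅ Z,  H_1 = 0,  H_2 = 0,  H_3 ≅ Z.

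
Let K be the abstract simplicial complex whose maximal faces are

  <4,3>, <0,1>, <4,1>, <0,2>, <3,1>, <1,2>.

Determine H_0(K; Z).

H_0 ≅ Z.

Take the total order 0 < 1 < 2 < 3 < 4 on the vertex set. Then K (dimension 1) consists of the simplices:

  0-simplices (5): [0], [1], [2], [3], [4]
  1-simplices (6): [0,1], [0,2], [1,2], [1,3], [1,4], [3,4]

giving chain groups C_0 ≅ Z^5, C_1 ≅ Z^6.

The boundary map ∂_1: C_1 → C_0 maps an edge to its endpoints' difference, ∂[p,q] = q − p.
The 5×6 boundary matrix has rank 4 and Smith normal form diag(1,1,1,1).

Now H_k = ker ∂_k / im ∂_{k+1}, so:

  H_0: rank C_0 − rank ∂_1 = 5 − 4 = 1, and the invariant factors of ∂_1 are all 1, so H_0 ≅ Z.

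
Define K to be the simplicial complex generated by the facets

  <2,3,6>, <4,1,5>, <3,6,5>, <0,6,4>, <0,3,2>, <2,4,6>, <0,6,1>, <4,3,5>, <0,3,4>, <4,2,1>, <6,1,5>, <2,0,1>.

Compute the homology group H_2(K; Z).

H_2 ≅ 0.

Take the total order 0 < 1 < 2 < 3 < 4 < 5 < 6 on the vertex set. Then K (dimension 2) consists of the simplices:

  0-simplices (7): [0], [1], [2], [3], [4], [5], [6]
  1-simplices (18): [0,1], [0,2], [0,3], [0,4], [0,6], [1,2], [1,4], [1,5], [1,6], [2,3], [2,4], [2,6], [3,4], [3,5], [3,6], [4,5], [4,6], [5,6]
  2-simplices (12): [0,1,2], [0,1,6], [0,2,3], [0,3,4], [0,4,6], [1,2,4], [1,4,5], [1,5,6], [2,3,6], [2,4,6], [3,4,5], [3,5,6]

Hence C_0 ≅ Z^7, C_1 ≅ Z^18, C_2 ≅ Z^12.

Boundary ∂_1: C_1 → C_0 maps an edge to its endpoints' difference, ∂[p,q] = q − p. For instance
  ∂[3,5] = [5] − [3].
As a 7×18 matrix over Z this has rank 6, with invariant factors (1,1,1,1,1,1).

∂_2: C_2 → C_1 sends each 2-simplex [p,q,r] to [q,r] − [p,r] + [p,q]. For instance
  ∂[0,3,4] = [3,4] − [0,4] + [0,3],
  ∂[1,4,5] = [4,5] − [1,5] + [1,4].
As a 18×12 matrix over Z this has rank 12, with invariant factors (1,1,1,1,1,1,1,1,1,1,1,2).

Reading off H_k = ker ∂_k / im ∂_{k+1}:

  H_2: rank ker ∂_2 − rank ∂_3 = (12 − 12) − 0 = 0, and there is no ∂_3, so H_2 = 0.

(K is a triangulation of the real projective plane RP^2.)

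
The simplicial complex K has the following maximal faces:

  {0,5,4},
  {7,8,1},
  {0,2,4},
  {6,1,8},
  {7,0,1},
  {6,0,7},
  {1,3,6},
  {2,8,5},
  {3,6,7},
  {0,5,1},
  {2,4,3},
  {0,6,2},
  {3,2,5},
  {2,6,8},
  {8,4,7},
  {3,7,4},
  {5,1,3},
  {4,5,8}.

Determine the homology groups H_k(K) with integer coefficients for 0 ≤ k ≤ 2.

Order the vertices as 0 < 1 < 2 < 3 < 4 < 5 < 6 < 7 < 8. Listing each simplex with vertices in this order, K has dimension 2 with simplices:

  0-simplices (9): [0], [1], [2], [3], [4], [5], [6], [7], [8]
  1-simplices (27): (27 of them)
  2-simplices (18): [0,1,5], [0,1,7], [0,2,4], [0,2,6], [0,4,5], [0,6,7], [1,3,5], [1,3,6], [1,6,8], [1,7,8], [2,3,4], [2,3,5], [2,5,8], [2,6,8], [3,4,7], [3,6,7], [4,5,8], [4,7,8]

Hence C_0 ≅ Z^9, C_1 ≅ Z^27, C_2 ≅ Z^18.

The boundary map ∂_1: C_1 → C_0 sends each edge [p,q] (with p < q) to q − p. For instance
  ∂[2,3] = [3] − [2].
The resulting 9×27 matrix has rank 8, and its Smith normal form has invariant factors (1,1,1,1,1,1,1,1).

∂_2: C_2 → C_1 sends each 2-simplex [p,q,r] to [q,r] − [p,r] + [p,q]. For instance
  ∂[2,3,5] = [3,5] − [2,5] + [2,3],
  ∂[3,4,7] = [4,7] − [3,7] + [3,4].
The 27×18 boundary matrix has rank 18 and Smith normal form diag(1,1,1,1,1,1,1,1,1,1,1,1,1,1,1,1,1,2).

Now H_k = ker ∂_k / im ∂_{k+1}, so:

  H_0: rank C_0 − rank ∂_1 = 9 − 8 = 1, and the invariant factors of ∂_1 are all 1, so H_0 ≅ Z.
  H_1: rank ker ∂_1 − rank ∂_2 = (27 − 8) − 18 = 1, and ∂_2 has invariant factor 2 > 1, so H_1 ≅ Z ⊕ Z/2Z.
  H_2: rank ker ∂_2 − rank ∂_3 = (18 − 18) − 0 = 0, and there is no ∂_3, so H_2 ≅ 0.

(K is a triangulation of the Klein bottle.)

H_0 ≅ Z,  H_1 ≅ Z ⊕ Z/2Z,  H_2 = 0.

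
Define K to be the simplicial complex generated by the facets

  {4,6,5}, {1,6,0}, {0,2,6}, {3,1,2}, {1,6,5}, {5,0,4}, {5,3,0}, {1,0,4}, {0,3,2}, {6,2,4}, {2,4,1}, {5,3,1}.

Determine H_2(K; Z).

H_2 = 0.

Fix the vertex order 0 < 1 < 2 < 3 < 4 < 5 < 6 and write every simplex with vertices in increasing order. Then dim K = 2 and the simplices of K are:

  0-simplices (7): [0], [1], [2], [3], [4], [5], [6]
  1-simplices (18): [0,1], [0,2], [0,3], [0,4], [0,5], [0,6], [1,2], [1,3], [1,4], [1,5], [1,6], [2,3], [2,4], [2,6], [3,5], [4,5], [4,6], [5,6]
  2-simplices (12): [0,1,4], [0,1,6], [0,2,3], [0,2,6], [0,3,5], [0,4,5], [1,2,3], [1,2,4], [1,3,5], [1,5,6], [2,4,6], [4,5,6]

giving chain groups C_0 ≅ Z^7, C_1 ≅ Z^18, C_2 ≅ Z^12.

The boundary map ∂_1: C_1 → C_0 sends each edge [p,q] (with p < q) to q − p.
The resulting 7×18 matrix has rank 6, and its Smith normal form has invariant factors (1,1,1,1,1,1).

The boundary map ∂_2: C_2 → C_1 sends each 2-simplex [p,q,r] to [q,r] − [p,r] + [p,q]. For instance
  ∂[0,2,3] = [2,3] − [0,3] + [0,2],
  ∂[0,4,5] = [4,5] − [0,5] + [0,4].
As a 18×12 matrix over Z this has rank 12, with invariant factors (1,1,1,1,1,1,1,1,1,1,1,2).

Now H_k = ker ∂_k / im ∂_{k+1}, so:

  H_2: rank ker ∂_2 − rank ∂_3 = (12 − 12) − 0 = 0, and there is no ∂_3, so H_2 = 0.

(K is a triangulation of the real projective plane RP^2.)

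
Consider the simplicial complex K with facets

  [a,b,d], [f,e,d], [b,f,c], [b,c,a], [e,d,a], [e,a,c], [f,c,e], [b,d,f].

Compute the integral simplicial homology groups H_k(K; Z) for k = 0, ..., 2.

We work with the vertex ordering a < b < c < d < e < f. The simplices of K, each written with vertices in increasing order, are:

  0-simplices (6): a, b, c, d, e, f
  1-simplices (12): ab, ac, ad, ae, bc, bd, bf, ce, cf, de, df, ef
  2-simplices (8): abc, abd, ace, ade, bcf, bdf, cef, def

Hence C_0 ≅ Z^6, C_1 ≅ Z^12, C_2 ≅ Z^8.

∂_1: C_1 → C_0 sends each edge [p,q] (with p < q) to q − p. For instance
  ∂ab = b − a.
As a 6×12 matrix over Z this has rank 5, with invariant factors (1,1,1,1,1).

∂_2: C_2 → C_1 acts by ∂[p,q,r] = [q,r] − [p,r] + [p,q]. For instance
  ∂bcf = cf − bf + bc,
  ∂abc = bc − ac + ab.
The 12×8 boundary matrix has rank 7 and Smith normal form diag(1,1,1,1,1,1,1).

Computing H_k = (kernel of ∂_k) / (image of ∂_{k+1}):

  H_0: rank C_0 − rank ∂_1 = 6 − 5 = 1, and the invariant factors of ∂_1 are all 1, so H_0 = Z.
  H_1: rank ker ∂_1 − rank ∂_2 = (12 − 5) − 7 = 0, and the invariant factors of ∂_2 are all 1, so H_1 = 0.
  H_2: rank ker ∂_2 − rank ∂_3 = (8 − 7) − 0 = 1, and there is no ∂_3, so H_2 = Z.

H_0 = Z,  H_1 = 0,  H_2 = Z.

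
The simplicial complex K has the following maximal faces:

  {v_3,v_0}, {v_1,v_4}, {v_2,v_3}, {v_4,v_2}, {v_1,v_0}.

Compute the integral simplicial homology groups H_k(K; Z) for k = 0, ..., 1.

Take the total order v_0 < v_1 < v_2 < v_3 < v_4 on the vertex set. Then K (dimension 1) consists of the simplices:

  0-simplices (5): [v_0], [v_1], [v_2], [v_3], [v_4]
  1-simplices (5): [v_0,v_1], [v_0,v_3], [v_1,v_4], [v_2,v_3], [v_2,v_4]

giving chain groups C_0 ≅ Z^5, C_1 ≅ Z^5.

Boundary ∂_1: C_1 → C_0 maps an edge to its endpoints' difference, ∂[p,q] = q − p. For instance
  ∂[v_2,v_4] = [v_4] − [v_2].
As a 5×5 matrix over Z this has rank 4, with invariant factors (1,1,1,1).

Reading off H_k = ker ∂_k / im ∂_{k+1}:

  H_0: rank C_0 − rank ∂_1 = 5 − 4 = 1, and the invariant factors of ∂_1 are all 1, so H_0 ≅ Z.
  H_1: rank ker ∂_1 − rank ∂_2 = (5 − 4) − 0 = 1, and there is no ∂_2, so H_1 ≅ Z.

H_0 = Z,  H_1 = Z.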